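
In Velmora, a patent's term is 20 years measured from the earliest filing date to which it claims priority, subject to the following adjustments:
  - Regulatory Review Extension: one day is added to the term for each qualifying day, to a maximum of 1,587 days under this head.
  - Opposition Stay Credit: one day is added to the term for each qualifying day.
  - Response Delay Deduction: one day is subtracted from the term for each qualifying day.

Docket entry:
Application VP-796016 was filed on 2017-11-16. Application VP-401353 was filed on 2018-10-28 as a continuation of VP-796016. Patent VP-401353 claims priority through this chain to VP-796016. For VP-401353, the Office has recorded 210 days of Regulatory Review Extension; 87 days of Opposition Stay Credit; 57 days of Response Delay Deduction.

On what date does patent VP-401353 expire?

2038-07-14

Earliest priority filing: 16 November 2017.
Base term: 16 November 2017 + 20 years → 16 November 2037.
Regulatory Review Extension: 210 days (within the 1587-day cap) → +210 days → 14 June 2038.
Opposition Stay Credit: +87 days → 9 September 2038.
Response Delay Deduction: −57 days → 14 July 2038.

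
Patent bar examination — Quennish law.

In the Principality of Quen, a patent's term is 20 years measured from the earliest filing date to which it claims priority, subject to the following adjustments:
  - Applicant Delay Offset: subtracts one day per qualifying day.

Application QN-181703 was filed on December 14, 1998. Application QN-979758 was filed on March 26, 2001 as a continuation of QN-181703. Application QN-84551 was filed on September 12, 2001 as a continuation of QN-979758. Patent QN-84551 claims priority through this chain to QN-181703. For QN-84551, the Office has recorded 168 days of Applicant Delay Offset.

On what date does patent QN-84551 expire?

2018-06-29

Earliest priority filing: 14 December 1998.
Base term: 14 December 1998 + 20 years → 14 December 2018.
Applicant Delay Offset: −168 days → 29 June 2018.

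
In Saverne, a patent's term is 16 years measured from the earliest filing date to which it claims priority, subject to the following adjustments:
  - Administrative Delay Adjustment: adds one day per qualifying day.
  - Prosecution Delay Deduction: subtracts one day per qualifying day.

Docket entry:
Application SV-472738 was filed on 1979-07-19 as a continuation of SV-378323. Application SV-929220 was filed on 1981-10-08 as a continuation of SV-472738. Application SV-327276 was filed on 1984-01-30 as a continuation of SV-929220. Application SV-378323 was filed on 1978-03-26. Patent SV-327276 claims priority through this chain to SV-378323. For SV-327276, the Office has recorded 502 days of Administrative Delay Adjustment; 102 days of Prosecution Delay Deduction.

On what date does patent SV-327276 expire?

April 30, 1995

Earliest priority filing: 26 March 1978.
Base term: 26 March 1978 + 16 years → 26 March 1994.
Administrative Delay Adjustment: +502 days → 10 August 1995.
Prosecution Delay Deduction: −102 days → 30 April 1995.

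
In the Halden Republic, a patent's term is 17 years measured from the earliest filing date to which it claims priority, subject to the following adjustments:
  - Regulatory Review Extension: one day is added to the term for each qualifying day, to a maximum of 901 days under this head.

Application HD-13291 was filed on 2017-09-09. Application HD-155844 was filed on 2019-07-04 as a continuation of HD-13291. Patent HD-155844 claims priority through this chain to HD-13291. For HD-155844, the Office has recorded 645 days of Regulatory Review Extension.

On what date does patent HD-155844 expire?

Earliest priority filing: 9 September 2017.
Base term: 9 September 2017 + 17 years → 9 September 2034.
Regulatory Review Extension: 645 days (within the 901-day cap) → +645 days → 15 June 2036.

June 15, 2036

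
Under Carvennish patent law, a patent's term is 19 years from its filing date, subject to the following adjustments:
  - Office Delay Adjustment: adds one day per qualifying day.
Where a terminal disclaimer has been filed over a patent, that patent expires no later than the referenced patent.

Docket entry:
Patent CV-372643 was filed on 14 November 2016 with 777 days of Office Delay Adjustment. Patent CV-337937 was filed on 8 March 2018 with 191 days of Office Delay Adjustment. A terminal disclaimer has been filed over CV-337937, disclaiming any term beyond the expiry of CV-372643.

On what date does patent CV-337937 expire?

Natural term of CV-337937:
  Base: filing + 19 years → 8 March 2037.
  Office Delay Adjustment: +191 days → 15 September 2037.
Expiry of referenced patent CV-372643:
  Base: filing + 19 years → 14 November 2035.
  Office Delay Adjustment: +777 days → 30 December 2037.
Terminal disclaimer: CV-337937 expires on the earlier of 15 September 2037 and 30 December 2037.

2037-09-15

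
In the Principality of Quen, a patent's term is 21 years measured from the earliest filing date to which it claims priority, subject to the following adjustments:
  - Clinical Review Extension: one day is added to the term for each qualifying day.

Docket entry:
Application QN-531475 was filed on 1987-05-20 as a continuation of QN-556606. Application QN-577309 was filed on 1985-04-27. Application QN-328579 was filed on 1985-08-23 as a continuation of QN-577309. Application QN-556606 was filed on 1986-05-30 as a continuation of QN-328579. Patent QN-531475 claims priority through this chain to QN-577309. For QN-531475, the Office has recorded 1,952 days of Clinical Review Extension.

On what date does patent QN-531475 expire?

Earliest priority filing: 27 April 1985.
Base term: 27 April 1985 + 21 years → 27 April 2006.
Clinical Review Extension: +1952 days → 31 August 2011.

August 31, 2011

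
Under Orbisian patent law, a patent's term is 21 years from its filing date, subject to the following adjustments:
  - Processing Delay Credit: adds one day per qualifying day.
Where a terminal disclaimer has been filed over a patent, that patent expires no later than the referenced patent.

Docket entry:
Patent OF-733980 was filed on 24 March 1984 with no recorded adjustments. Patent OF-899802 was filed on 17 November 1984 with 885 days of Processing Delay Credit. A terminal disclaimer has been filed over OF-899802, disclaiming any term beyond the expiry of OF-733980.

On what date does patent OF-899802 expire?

2005-03-24

Natural term of OF-899802:
  Base: filing + 21 years → 17 November 2005.
  Processing Delay Credit: +885 days → 20 April 2008.
Expiry of referenced patent OF-733980:
  Base: filing + 21 years → 24 March 2005.
Terminal disclaimer: OF-899802 expires on the earlier of 20 April 2008 and 24 March 2005.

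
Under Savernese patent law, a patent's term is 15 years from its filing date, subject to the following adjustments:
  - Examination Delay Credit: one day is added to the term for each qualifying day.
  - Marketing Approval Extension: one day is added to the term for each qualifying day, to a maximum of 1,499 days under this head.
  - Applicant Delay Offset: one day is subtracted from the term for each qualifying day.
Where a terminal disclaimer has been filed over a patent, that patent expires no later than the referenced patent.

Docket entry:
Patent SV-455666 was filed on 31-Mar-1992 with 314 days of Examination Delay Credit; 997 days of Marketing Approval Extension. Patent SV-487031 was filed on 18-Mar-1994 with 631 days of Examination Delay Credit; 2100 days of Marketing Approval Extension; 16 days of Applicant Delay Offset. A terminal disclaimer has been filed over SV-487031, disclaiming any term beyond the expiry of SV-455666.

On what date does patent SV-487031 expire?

Natural term of SV-487031:
  Base: filing + 15 years → 18 March 2009.
  Examination Delay Credit: +631 days → 9 December 2010.
  Marketing Approval Extension: 2100 days claimed exceeds the 1499-day cap, so +1499 days → 16 January 2015.
  Applicant Delay Offset: −16 days → 31 December 2014.
Expiry of referenced patent SV-455666:
  Base: filing + 15 years → 31 March 2007.
  Examination Delay Credit: +314 days → 8 February 2008.
  Marketing Approval Extension: 997 days (within the 1499-day cap) → +997 days → 1 November 2010.
Terminal disclaimer: SV-487031 expires on the earlier of 31 December 2014 and 1 November 2010.

2010-11-01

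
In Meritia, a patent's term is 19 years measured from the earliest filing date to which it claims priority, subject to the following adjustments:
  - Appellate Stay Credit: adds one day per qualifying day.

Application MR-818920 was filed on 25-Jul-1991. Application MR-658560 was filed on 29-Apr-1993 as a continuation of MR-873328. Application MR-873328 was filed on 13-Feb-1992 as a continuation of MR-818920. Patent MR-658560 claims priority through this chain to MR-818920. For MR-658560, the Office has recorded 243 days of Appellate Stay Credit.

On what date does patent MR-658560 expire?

Earliest priority filing: 25 July 1991.
Base term: 25 July 1991 + 19 years → 25 July 2010.
Appellate Stay Credit: +243 days → 25 March 2011.

2011-03-25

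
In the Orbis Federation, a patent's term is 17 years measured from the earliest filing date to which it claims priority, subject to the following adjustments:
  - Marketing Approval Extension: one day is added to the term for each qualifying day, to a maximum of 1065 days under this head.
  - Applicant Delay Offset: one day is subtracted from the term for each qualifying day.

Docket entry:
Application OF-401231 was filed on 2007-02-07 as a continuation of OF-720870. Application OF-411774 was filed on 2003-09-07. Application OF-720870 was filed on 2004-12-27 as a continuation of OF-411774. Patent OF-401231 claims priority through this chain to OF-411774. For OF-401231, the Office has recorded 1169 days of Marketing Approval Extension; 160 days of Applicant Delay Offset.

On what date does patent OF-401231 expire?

2023-03-01

Earliest priority filing: 7 September 2003.
Base term: 7 September 2003 + 17 years → 7 September 2020.
Marketing Approval Extension: 1169 days claimed exceeds the 1065-day cap, so +1065 days → 8 August 2023.
Applicant Delay Offset: −160 days → 1 March 2023.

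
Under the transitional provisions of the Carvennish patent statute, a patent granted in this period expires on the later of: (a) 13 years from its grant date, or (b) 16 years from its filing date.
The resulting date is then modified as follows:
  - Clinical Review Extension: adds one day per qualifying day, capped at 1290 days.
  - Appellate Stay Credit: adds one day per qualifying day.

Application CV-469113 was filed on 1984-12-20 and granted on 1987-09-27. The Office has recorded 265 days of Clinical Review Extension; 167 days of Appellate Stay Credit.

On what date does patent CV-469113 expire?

2002-02-25

(a) grant + 13 years → 27 September 2000.
(b) filing + 16 years → 20 December 2000.
Later of the two: 20 December 2000.
Clinical Review Extension: 265 days (within the 1290-day cap) → +265 days → 11 September 2001.
Appellate Stay Credit: +167 days → 25 February 2002.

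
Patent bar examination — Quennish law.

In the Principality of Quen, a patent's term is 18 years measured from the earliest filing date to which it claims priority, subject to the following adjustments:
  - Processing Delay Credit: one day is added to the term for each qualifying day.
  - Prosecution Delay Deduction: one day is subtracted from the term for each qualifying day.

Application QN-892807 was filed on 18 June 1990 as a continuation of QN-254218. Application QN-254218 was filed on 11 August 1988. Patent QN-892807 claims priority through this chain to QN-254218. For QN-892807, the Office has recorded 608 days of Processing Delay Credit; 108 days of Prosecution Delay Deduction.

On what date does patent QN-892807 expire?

Earliest priority filing: 11 August 1988.
Base term: 11 August 1988 + 18 years → 11 August 2006.
Processing Delay Credit: +608 days → 10 April 2008.
Prosecution Delay Deduction: −108 days → 24 December 2007.

2007-12-24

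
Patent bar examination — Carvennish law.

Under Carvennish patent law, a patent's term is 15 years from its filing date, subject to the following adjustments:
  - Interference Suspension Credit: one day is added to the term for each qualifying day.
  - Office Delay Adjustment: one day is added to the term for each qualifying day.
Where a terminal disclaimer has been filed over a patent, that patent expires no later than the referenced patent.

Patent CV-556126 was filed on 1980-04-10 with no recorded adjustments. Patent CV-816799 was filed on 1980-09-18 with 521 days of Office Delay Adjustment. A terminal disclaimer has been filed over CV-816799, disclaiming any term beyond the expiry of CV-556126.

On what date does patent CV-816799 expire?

Natural term of CV-816799:
  Base: filing + 15 years → 18 September 1995.
  Office Delay Adjustment: +521 days → 20 February 1997.
Expiry of referenced patent CV-556126:
  Base: filing + 15 years → 10 April 1995.
Terminal disclaimer: CV-816799 expires on the earlier of 20 February 1997 and 10 April 1995.

April 10, 1995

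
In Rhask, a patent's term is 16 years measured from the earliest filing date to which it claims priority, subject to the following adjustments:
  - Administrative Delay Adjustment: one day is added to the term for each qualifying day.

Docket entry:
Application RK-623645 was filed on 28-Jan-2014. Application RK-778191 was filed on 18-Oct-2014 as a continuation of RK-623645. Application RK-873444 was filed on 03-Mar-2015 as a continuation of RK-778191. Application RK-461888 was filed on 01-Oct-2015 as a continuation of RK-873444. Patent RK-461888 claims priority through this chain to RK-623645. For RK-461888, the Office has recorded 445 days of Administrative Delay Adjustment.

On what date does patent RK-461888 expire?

April 18, 2031

Earliest priority filing: 28 January 2014.
Base term: 28 January 2014 + 16 years → 28 January 2030.
Administrative Delay Adjustment: +445 days → 18 April 2031.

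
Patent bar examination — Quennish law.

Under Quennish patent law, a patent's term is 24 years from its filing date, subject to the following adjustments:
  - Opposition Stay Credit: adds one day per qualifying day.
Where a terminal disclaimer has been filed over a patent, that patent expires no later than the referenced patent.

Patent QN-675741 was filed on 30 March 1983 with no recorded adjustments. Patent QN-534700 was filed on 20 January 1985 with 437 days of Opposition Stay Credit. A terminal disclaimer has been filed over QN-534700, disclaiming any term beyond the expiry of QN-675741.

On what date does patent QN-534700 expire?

March 30, 2007

Natural term of QN-534700:
  Base: filing + 24 years → 20 January 2009.
  Opposition Stay Credit: +437 days → 2 April 2010.
Expiry of referenced patent QN-675741:
  Base: filing + 24 years → 30 March 2007.
Terminal disclaimer: QN-534700 expires on the earlier of 2 April 2010 and 30 March 2007.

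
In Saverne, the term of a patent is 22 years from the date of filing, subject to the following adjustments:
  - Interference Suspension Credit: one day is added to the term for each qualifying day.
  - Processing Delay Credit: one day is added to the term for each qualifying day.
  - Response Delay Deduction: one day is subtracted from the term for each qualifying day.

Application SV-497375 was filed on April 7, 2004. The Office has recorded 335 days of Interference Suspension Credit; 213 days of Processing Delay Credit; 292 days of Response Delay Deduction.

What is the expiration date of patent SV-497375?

2026-12-19

Base term: filing date + 22 years → 7 April 2026.
Interference Suspension Credit: +335 days → 8 March 2027.
Processing Delay Credit: +213 days → 7 October 2027.
Response Delay Deduction: −292 days → 19 December 2026.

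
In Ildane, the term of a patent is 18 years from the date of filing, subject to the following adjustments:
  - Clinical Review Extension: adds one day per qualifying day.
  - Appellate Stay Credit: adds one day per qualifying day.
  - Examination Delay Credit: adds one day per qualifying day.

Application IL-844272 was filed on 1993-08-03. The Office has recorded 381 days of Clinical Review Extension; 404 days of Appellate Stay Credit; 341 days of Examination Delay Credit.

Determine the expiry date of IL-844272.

Base term: filing date + 18 years → 3 August 2011.
Clinical Review Extension: +381 days → 18 August 2012.
Appellate Stay Credit: +404 days → 26 September 2013.
Examination Delay Credit: +341 days → 2 September 2014.

2014-09-02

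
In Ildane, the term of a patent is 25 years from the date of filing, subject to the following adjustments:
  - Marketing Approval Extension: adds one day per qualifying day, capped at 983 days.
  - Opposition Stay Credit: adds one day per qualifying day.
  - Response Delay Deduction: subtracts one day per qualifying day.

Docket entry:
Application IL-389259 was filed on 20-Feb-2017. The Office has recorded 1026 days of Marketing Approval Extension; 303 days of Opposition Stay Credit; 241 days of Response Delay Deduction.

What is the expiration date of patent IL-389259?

December 31, 2044

Base term: filing date + 25 years → 20 February 2042.
Marketing Approval Extension: 1026 days claimed exceeds the 983-day cap, so +983 days → 30 October 2044.
Opposition Stay Credit: +303 days → 29 August 2045.
Response Delay Deduction: −241 days → 31 December 2044.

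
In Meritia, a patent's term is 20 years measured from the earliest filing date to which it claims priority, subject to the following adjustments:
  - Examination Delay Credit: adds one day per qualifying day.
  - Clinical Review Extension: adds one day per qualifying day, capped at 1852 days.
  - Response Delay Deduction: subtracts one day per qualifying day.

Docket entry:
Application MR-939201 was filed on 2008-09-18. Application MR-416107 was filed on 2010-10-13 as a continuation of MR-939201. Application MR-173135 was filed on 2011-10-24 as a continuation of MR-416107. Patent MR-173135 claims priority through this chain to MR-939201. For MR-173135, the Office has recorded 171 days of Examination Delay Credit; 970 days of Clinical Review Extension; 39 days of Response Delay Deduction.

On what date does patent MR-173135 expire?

Earliest priority filing: 18 September 2008.
Base term: 18 September 2008 + 20 years → 18 September 2028.
Examination Delay Credit: +171 days → 8 March 2029.
Clinical Review Extension: 970 days (within the 1852-day cap) → +970 days → 3 November 2031.
Response Delay Deduction: −39 days → 25 September 2031.

2031-09-25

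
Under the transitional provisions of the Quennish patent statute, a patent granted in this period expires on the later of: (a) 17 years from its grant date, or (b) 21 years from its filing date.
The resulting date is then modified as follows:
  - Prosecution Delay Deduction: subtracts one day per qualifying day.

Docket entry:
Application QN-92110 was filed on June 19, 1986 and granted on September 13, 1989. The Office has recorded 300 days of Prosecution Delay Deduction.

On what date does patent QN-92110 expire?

(a) grant + 17 years → 13 September 2006.
(b) filing + 21 years → 19 June 2007.
Later of the two: 19 June 2007.
Prosecution Delay Deduction: −300 days → 23 August 2006.

August 23, 2006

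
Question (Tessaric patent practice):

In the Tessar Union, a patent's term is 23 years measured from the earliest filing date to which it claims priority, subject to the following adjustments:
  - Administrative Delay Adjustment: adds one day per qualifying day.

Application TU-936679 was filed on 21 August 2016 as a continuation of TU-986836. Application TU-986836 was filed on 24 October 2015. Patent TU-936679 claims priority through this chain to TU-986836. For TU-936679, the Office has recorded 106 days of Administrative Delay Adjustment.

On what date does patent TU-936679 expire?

Earliest priority filing: 24 October 2015.
Base term: 24 October 2015 + 23 years → 24 October 2038.
Administrative Delay Adjustment: +106 days → 7 February 2039.

2039-02-07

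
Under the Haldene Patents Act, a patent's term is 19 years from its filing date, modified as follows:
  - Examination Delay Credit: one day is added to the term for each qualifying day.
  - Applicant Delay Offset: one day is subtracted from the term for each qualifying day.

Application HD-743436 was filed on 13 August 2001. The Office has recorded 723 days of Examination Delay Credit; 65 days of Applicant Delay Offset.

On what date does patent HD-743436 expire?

2022-06-02

Base term: filing date + 19 years → 13 August 2020.
Examination Delay Credit: +723 days → 6 August 2022.
Applicant Delay Offset: −65 days → 2 June 2022.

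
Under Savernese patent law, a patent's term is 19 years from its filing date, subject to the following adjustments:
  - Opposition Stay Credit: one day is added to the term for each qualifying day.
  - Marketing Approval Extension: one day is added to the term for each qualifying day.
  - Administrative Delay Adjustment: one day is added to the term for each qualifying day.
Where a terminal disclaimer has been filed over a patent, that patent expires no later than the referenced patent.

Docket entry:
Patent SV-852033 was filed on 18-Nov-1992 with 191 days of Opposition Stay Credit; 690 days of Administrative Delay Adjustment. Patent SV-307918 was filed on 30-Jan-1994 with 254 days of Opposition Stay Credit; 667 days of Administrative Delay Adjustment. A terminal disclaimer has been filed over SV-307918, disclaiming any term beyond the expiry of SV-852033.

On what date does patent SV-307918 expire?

2014-04-17

Natural term of SV-307918:
  Base: filing + 19 years → 30 January 2013.
  Opposition Stay Credit: +254 days → 11 October 2013.
  Administrative Delay Adjustment: +667 days → 9 August 2015.
Expiry of referenced patent SV-852033:
  Base: filing + 19 years → 18 November 2011.
  Opposition Stay Credit: +191 days → 27 May 2012.
  Administrative Delay Adjustment: +690 days → 17 April 2014.
Terminal disclaimer: SV-307918 expires on the earlier of 9 August 2015 and 17 April 2014.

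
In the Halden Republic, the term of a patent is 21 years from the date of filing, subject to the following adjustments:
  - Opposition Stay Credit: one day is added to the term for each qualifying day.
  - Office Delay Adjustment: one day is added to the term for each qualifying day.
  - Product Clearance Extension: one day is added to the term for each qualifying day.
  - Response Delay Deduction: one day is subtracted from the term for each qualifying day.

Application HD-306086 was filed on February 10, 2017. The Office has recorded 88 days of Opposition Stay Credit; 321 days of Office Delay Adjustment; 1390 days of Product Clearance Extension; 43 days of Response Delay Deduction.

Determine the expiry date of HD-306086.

Base term: filing date + 21 years → 10 February 2038.
Opposition Stay Credit: +88 days → 9 May 2038.
Office Delay Adjustment: +321 days → 26 March 2039.
Product Clearance Extension: +1390 days → 14 January 2043.
Response Delay Deduction: −43 days → 2 December 2042.

2042-12-02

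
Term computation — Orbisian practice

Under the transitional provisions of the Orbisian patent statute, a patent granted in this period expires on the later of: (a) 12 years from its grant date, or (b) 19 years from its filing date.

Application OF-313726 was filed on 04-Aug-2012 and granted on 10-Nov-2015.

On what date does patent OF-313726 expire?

(a) grant + 12 years → 10 November 2027.
(b) filing + 19 years → 4 August 2031.
Later of the two: 4 August 2031.

2031-08-04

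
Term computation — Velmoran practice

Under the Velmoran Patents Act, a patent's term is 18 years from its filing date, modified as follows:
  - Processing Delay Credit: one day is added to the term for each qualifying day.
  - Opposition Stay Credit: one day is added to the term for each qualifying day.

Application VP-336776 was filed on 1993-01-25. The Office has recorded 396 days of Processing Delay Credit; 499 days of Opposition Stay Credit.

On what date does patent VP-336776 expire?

July 8, 2013

Base term: filing date + 18 years → 25 January 2011.
Processing Delay Credit: +396 days → 25 February 2012.
Opposition Stay Credit: +499 days → 8 July 2013.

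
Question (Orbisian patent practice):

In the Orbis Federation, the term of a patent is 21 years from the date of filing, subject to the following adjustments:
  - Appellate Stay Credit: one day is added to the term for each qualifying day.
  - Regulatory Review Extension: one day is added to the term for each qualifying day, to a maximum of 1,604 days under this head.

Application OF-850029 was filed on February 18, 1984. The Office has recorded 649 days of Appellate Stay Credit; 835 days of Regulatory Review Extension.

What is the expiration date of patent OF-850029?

March 13, 2009

Base term: filing date + 21 years → 18 February 2005.
Appellate Stay Credit: +649 days → 29 November 2006.
Regulatory Review Extension: 835 days (within the 1604-day cap) → +835 days → 13 March 2009.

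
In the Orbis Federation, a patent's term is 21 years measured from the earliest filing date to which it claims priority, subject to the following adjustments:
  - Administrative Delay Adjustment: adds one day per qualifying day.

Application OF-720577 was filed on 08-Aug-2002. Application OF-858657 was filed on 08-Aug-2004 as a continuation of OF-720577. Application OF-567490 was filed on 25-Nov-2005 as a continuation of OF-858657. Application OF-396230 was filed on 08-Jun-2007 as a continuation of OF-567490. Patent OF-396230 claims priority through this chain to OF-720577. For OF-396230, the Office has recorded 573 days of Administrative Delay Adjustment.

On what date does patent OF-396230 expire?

Earliest priority filing: 8 August 2002.
Base term: 8 August 2002 + 21 years → 8 August 2023.
Administrative Delay Adjustment: +573 days → 3 March 2025.

March 3, 2025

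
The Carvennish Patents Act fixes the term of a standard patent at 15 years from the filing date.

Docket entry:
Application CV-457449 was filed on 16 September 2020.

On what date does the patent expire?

September 16, 2035

Filing date + 15 years → 16 September 2035.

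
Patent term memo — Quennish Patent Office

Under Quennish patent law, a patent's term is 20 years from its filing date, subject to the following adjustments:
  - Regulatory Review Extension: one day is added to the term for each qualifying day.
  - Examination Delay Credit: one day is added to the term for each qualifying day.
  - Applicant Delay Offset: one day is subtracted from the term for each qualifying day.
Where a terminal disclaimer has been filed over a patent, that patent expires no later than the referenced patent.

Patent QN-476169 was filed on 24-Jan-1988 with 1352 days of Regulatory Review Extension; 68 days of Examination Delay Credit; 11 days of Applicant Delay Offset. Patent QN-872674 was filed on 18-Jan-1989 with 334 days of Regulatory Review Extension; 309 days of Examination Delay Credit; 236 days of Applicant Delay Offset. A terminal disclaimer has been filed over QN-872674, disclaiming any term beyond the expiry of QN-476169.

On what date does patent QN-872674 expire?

2010-03-01

Natural term of QN-872674:
  Base: filing + 20 years → 18 January 2009.
  Regulatory Review Extension: +334 days → 18 December 2009.
  Examination Delay Credit: +309 days → 23 October 2010.
  Applicant Delay Offset: −236 days → 1 March 2010.
Expiry of referenced patent QN-476169:
  Base: filing + 20 years → 24 January 2008.
  Regulatory Review Extension: +1352 days → 7 October 2011.
  Examination Delay Credit: +68 days → 14 December 2011.
  Applicant Delay Offset: −11 days → 3 December 2011.
Terminal disclaimer: QN-872674 expires on the earlier of 1 March 2010 and 3 December 2011.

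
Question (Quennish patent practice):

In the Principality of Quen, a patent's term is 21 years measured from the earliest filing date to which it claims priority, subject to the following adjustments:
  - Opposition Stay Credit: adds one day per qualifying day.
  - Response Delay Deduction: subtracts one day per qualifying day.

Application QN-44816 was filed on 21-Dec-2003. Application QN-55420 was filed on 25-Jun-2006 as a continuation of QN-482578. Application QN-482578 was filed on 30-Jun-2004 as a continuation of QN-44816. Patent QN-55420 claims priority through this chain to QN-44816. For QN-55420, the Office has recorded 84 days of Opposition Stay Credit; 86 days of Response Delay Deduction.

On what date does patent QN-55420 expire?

Earliest priority filing: 21 December 2003.
Base term: 21 December 2003 + 21 years → 21 December 2024.
Opposition Stay Credit: +84 days → 15 March 2025.
Response Delay Deduction: −86 days → 19 December 2024.

2024-12-19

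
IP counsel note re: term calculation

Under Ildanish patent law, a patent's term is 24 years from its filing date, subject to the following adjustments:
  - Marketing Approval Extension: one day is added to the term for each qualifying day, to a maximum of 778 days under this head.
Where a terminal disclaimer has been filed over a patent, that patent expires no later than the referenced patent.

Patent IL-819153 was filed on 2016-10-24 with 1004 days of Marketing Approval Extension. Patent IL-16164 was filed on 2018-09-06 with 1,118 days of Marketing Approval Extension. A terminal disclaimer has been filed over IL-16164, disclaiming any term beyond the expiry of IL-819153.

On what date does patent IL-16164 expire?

December 11, 2042

Natural term of IL-16164:
  Base: filing + 24 years → 6 September 2042.
  Marketing Approval Extension: 1118 days claimed exceeds the 778-day cap, so +778 days → 23 October 2044.
Expiry of referenced patent IL-819153:
  Base: filing + 24 years → 24 October 2040.
  Marketing Approval Extension: 1004 days claimed exceeds the 778-day cap, so +778 days → 11 December 2042.
Terminal disclaimer: IL-16164 expires on the earlier of 23 October 2044 and 11 December 2042.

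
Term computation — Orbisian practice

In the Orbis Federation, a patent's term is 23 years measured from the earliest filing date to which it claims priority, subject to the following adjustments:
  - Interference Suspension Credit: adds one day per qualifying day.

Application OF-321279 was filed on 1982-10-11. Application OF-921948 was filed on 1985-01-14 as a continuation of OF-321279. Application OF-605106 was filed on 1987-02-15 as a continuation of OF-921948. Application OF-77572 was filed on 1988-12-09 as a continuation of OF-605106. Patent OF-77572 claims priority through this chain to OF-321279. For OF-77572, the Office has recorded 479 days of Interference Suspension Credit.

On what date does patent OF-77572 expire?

2007-02-02

Earliest priority filing: 11 October 1982.
Base term: 11 October 1982 + 23 years → 11 October 2005.
Interference Suspension Credit: +479 days → 2 February 2007.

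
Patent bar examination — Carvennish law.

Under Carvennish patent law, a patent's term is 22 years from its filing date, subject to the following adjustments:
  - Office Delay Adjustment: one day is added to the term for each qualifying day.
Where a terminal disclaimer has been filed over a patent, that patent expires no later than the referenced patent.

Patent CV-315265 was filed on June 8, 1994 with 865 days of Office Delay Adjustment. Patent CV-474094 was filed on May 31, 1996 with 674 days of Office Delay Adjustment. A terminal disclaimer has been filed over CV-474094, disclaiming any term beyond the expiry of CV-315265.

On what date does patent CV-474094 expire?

Natural term of CV-474094:
  Base: filing + 22 years → 31 May 2018.
  Office Delay Adjustment: +674 days → 4 April 2020.
Expiry of referenced patent CV-315265:
  Base: filing + 22 years → 8 June 2016.
  Office Delay Adjustment: +865 days → 21 October 2018.
Terminal disclaimer: CV-474094 expires on the earlier of 4 April 2020 and 21 October 2018.

2018-10-21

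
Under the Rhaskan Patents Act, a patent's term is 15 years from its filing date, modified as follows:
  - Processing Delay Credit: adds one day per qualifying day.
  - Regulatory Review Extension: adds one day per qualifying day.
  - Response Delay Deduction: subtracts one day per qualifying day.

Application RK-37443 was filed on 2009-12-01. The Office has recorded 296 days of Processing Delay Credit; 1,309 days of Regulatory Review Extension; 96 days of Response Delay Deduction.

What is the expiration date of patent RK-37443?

2029-01-18

Base term: filing date + 15 years → 1 December 2024.
Processing Delay Credit: +296 days → 23 September 2025.
Regulatory Review Extension: +1309 days → 24 April 2029.
Response Delay Deduction: −96 days → 18 January 2029.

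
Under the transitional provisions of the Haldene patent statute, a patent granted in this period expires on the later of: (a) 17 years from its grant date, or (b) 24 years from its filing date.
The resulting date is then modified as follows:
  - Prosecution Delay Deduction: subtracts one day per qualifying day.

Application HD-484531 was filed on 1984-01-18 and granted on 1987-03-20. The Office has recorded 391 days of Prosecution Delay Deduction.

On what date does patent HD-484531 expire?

(a) grant + 17 years → 20 March 2004.
(b) filing + 24 years → 18 January 2008.
Later of the two: 18 January 2008.
Prosecution Delay Deduction: −391 days → 23 December 2006.

December 23, 2006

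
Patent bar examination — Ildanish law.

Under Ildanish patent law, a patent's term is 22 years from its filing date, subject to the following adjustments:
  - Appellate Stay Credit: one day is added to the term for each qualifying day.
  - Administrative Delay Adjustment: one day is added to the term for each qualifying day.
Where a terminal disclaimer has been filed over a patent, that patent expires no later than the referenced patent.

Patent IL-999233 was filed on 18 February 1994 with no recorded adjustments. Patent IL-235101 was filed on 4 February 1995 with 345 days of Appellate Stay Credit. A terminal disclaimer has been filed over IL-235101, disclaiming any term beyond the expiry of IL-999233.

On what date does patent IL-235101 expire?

Natural term of IL-235101:
  Base: filing + 22 years → 4 February 2017.
  Appellate Stay Credit: +345 days → 15 January 2018.
Expiry of referenced patent IL-999233:
  Base: filing + 22 years → 18 February 2016.
Terminal disclaimer: IL-235101 expires on the earlier of 15 January 2018 and 18 February 2016.

2016-02-18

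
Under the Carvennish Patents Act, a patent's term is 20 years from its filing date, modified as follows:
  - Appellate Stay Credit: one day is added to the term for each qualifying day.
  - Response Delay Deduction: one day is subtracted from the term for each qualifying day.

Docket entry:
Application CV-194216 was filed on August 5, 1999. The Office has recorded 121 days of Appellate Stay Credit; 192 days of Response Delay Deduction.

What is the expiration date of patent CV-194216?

May 26, 2019

Base term: filing date + 20 years → 5 August 2019.
Appellate Stay Credit: +121 days → 4 December 2019.
Response Delay Deduction: −192 days → 26 May 2019.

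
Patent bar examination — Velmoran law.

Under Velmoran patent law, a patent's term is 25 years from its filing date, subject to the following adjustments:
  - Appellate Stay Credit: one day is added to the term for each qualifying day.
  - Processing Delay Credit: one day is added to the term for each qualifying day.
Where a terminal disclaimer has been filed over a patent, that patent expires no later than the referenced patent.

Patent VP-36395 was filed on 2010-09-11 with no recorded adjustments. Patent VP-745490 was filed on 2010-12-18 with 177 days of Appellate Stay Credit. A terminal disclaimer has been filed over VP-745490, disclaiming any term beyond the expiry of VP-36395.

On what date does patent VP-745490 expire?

September 11, 2035

Natural term of VP-745490:
  Base: filing + 25 years → 18 December 2035.
  Appellate Stay Credit: +177 days → 12 June 2036.
Expiry of referenced patent VP-36395:
  Base: filing + 25 years → 11 September 2035.
Terminal disclaimer: VP-745490 expires on the earlier of 12 June 2036 and 11 September 2035.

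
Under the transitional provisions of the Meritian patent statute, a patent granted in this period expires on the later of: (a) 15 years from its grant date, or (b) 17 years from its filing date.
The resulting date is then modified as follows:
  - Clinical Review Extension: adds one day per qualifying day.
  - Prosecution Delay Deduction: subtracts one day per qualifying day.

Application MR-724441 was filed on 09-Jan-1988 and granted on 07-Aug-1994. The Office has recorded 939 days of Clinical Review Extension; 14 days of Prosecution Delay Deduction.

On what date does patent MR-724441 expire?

(a) grant + 15 years → 7 August 2009.
(b) filing + 17 years → 9 January 2005.
Later of the two: 7 August 2009.
Clinical Review Extension: +939 days → 3 March 2012.
Prosecution Delay Deduction: −14 days → 18 February 2012.

2012-02-18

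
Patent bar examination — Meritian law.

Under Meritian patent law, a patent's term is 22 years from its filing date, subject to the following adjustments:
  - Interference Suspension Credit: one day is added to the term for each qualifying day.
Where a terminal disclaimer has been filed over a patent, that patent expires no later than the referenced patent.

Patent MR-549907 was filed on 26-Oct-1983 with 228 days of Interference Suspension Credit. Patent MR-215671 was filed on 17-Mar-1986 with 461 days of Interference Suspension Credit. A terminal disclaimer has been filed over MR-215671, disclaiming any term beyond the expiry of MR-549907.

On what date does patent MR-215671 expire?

Natural term of MR-215671:
  Base: filing + 22 years → 17 March 2008.
  Interference Suspension Credit: +461 days → 21 June 2009.
Expiry of referenced patent MR-549907:
  Base: filing + 22 years → 26 October 2005.
  Interference Suspension Credit: +228 days → 11 June 2006.
Terminal disclaimer: MR-215671 expires on the earlier of 21 June 2009 and 11 June 2006.

2006-06-11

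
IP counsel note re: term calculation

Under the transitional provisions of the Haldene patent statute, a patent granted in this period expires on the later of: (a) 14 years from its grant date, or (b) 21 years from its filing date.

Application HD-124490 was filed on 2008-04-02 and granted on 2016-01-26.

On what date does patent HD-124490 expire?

(a) grant + 14 years → 26 January 2030.
(b) filing + 21 years → 2 April 2029.
Later of the two: 26 January 2030.

2030-01-26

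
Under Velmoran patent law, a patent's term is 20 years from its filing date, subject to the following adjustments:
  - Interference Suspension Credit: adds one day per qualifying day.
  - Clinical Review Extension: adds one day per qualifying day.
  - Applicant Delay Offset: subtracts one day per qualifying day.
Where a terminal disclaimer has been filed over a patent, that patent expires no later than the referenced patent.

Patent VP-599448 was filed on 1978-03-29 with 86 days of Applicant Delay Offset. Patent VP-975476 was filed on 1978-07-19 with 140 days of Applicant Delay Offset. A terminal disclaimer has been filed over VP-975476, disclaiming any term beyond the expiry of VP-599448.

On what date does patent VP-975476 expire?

Natural term of VP-975476:
  Base: filing + 20 years → 19 July 1998.
  Applicant Delay Offset: −140 days → 1 March 1998.
Expiry of referenced patent VP-599448:
  Base: filing + 20 years → 29 March 1998.
  Applicant Delay Offset: −86 days → 2 January 1998.
Terminal disclaimer: VP-975476 expires on the earlier of 1 March 1998 and 2 January 1998.

January 2, 1998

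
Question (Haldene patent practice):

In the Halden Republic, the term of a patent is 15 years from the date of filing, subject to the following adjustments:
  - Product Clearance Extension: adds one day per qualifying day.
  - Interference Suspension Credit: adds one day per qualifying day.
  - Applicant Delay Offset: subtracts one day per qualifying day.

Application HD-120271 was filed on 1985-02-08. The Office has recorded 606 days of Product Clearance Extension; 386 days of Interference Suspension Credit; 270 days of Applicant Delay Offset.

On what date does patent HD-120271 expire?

2002-01-30

Base term: filing date + 15 years → 8 February 2000.
Product Clearance Extension: +606 days → 6 October 2001.
Interference Suspension Credit: +386 days → 27 October 2002.
Applicant Delay Offset: −270 days → 30 January 2002.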